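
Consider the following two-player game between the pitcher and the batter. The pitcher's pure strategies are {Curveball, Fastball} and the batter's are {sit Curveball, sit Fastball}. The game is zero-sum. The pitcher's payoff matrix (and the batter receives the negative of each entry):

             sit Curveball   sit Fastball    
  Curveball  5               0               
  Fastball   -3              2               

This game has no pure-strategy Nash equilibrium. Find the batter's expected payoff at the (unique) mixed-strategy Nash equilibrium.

-1

Set the batter's expected payoff from sit Curveball equal to that from sit Fastball:
  the batter's payoff to sit Curveball: p·(-5) + (1−p)·3 = -8p + 3
  the batter's payoff to sit Fastball: p·0 + (1−p)·(-2) = 2p - 2
  -8p + 3 = 2p - 2  ⇒  -10p = -5  ⇒  p = 1/2.
At equilibrium the batter is indifferent across columns, so the batter's payoff equals the payoff from sit Curveball: (1/2)·(-5) + (1/2)·3 = -1.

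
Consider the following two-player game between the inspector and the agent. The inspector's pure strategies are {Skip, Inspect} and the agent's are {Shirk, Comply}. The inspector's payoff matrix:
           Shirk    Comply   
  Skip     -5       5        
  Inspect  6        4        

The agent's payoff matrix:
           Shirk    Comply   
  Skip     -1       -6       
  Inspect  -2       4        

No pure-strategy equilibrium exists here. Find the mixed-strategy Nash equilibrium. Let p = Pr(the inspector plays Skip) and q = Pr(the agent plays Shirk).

p = 6/11, q = 1/12

The agent's indifference between Shirk and Comply determines the inspector's mixing probability p:
  the agent's payoff to Shirk: p·(-1) + (1−p)·(-2) = p - 2
  the agent's payoff to Comply: p·(-6) + (1−p)·4 = -10p + 4
  p - 2 = -10p + 4  ⇒  11p = 6  ⇒  p = 6/11.
Set the inspector's expected payoff from Skip equal to that from Inspect:
  the inspector's expected payoff from Skip: q·(-5) + (1−q)·5 = -10q + 5
  the inspector's expected payoff from Inspect: q·6 + (1−q)·4 = 2q + 4
  -10q + 5 = 2q + 4  ⇒  -12q = -1  ⇒  q = 1/12.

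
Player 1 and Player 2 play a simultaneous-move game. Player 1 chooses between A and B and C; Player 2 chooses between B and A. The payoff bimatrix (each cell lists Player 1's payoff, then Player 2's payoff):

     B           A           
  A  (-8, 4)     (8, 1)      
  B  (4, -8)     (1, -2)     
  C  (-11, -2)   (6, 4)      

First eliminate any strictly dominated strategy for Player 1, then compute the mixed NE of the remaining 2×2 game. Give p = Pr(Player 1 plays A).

Player 1's strategy C is strictly dominated by A: -8 > -11 and 8 > 6. Eliminate C.
Player 1's mix must leave Player 2 indifferent between B and A.
  Player 2's payoff to B: p·4 + (1−p)·(-8) = 12p - 8
  Player 2's payoff to A: p·1 + (1−p)·(-2) = 3p - 2
  12p - 8 = 3p - 2  ⇒  9p = 6  ⇒  p = 2/3.

p = 2/3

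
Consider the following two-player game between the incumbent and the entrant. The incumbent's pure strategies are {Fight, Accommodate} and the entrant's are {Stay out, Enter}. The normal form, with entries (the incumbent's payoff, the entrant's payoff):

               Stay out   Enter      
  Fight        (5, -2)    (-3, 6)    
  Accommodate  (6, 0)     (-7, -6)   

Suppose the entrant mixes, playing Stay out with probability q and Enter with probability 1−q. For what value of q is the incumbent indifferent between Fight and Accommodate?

q = 4/5

In a mixed equilibrium the incumbent is indifferent between Fight and Accommodate; this condition fixes q.
  the incumbent's payoff from Fight: q·5 + (1−q)·(-3) = 8q - 3
  the incumbent's payoff from Accommodate: q·6 + (1−q)·(-7) = 13q - 7
  8q - 3 = 13q - 7  ⇒  -5q = -4  ⇒  q = 4/5.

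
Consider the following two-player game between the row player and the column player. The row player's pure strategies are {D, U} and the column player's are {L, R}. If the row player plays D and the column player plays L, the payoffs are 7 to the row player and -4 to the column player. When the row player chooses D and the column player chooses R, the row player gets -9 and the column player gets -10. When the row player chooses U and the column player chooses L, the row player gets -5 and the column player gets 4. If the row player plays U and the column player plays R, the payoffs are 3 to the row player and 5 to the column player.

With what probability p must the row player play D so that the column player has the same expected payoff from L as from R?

p = 1/7

The row player's mix must leave the column player indifferent between L and R.
  the column player's payoff to L: p·(-4) + (1−p)·4 = -8p + 4
  the column player's payoff to R: p·(-10) + (1−p)·5 = -15p + 5
  -8p + 4 = -15p + 5  ⇒  7p = 1  ⇒  p = 1/7.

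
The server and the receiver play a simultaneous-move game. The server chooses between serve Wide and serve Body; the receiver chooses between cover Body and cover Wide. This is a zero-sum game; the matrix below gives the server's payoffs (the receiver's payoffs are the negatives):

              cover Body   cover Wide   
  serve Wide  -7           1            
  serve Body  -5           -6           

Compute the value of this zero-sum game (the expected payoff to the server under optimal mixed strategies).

v = -47/9

In a mixed equilibrium the server is indifferent between serve Wide and serve Body; this condition fixes q.
  the server's payoff from serve Wide: q·(-7) + (1−q)·1 = -8q + 1
  the server's payoff from serve Body: q·(-5) + (1−q)·(-6) = q - 6
  -8q + 1 = q - 6  ⇒  -9q = -7  ⇒  q = 7/9.
The value is the server's expected payoff against this mix (using serve Wide): (7/9)·(-7) + (2/9)·1 = -47/9.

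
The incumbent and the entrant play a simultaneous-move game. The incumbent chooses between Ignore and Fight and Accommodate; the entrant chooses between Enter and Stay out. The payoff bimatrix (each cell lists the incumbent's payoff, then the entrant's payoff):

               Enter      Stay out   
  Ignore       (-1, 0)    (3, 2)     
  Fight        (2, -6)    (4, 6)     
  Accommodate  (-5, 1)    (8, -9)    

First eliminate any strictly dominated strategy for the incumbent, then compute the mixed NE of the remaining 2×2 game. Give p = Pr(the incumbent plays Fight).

The incumbent's strategy Ignore is strictly dominated by Fight: 2 > -1 and 4 > 3. Eliminate Ignore.
Set the entrant's expected payoff from Enter equal to that from Stay out:
  the entrant's expected payoff from Enter: p·(-6) + (1−p)·1 = -7p + 1
  the entrant's expected payoff from Stay out: p·6 + (1−p)·(-9) = 15p - 9
  -7p + 1 = 15p - 9  ⇒  -22p = -10  ⇒  p = 5/11.

p = 5/11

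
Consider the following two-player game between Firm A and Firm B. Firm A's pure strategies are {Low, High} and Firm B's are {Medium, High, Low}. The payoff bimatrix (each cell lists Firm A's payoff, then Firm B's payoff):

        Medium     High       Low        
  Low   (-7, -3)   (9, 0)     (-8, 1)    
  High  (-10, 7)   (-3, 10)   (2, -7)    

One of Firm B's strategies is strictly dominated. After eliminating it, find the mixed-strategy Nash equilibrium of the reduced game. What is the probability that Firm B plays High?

q = 5/11

Firm B's strategy Medium is strictly dominated by High: 0 > -3 and 10 > 7. Eliminate Medium.
Firm B's mix must leave Firm A indifferent between Low and High.
  Firm A's expected payoff from Low: q·9 + (1−q)·(-8) = 17q - 8
  Firm A's expected payoff from High: q·(-3) + (1−q)·2 = -5q + 2
  17q - 8 = -5q + 2  ⇒  22q = 10  ⇒  q = 5/11.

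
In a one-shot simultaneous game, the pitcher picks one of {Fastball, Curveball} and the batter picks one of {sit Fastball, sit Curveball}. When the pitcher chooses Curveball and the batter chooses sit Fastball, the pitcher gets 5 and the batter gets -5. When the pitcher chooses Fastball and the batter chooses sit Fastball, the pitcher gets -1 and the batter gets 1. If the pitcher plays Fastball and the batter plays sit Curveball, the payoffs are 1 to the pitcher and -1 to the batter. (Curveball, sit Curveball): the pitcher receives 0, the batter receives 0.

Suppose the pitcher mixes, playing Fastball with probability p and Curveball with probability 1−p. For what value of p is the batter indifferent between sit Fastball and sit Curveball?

In a mixed equilibrium the batter is indifferent between sit Fastball and sit Curveball; this condition fixes p.
  the batter's payoff from sit Fastball: p·1 + (1−p)·(-5) = 6p - 5
  the batter's payoff from sit Curveball: p·(-1) + (1−p)·0 = -p
  6p - 5 = -p  ⇒  7p = 5  ⇒  p = 5/7.

p = 5/7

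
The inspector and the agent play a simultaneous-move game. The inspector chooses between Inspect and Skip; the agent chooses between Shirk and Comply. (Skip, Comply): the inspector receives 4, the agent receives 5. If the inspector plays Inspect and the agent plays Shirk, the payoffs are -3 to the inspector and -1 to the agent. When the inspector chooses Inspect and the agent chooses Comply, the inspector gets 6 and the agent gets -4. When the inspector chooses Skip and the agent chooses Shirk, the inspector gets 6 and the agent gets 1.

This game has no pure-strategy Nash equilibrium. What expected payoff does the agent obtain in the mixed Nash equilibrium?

In a mixed equilibrium the agent is indifferent between Shirk and Comply; this condition fixes p.
  the agent's payoff from Shirk: p·(-1) + (1−p)·1 = -2p + 1
  the agent's payoff from Comply: p·(-4) + (1−p)·5 = -9p + 5
  -2p + 1 = -9p + 5  ⇒  7p = 4  ⇒  p = 4/7.
At equilibrium the agent is indifferent across columns, so the agent's payoff equals the payoff from Shirk: (4/7)·(-1) + (3/7)·1 = -1/7.

-1/7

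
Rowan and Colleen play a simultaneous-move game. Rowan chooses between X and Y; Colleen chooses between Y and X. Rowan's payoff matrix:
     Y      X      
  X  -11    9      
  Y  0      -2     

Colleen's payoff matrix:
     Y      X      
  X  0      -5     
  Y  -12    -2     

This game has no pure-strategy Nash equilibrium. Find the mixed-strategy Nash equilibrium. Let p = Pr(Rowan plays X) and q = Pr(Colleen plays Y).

Rowan's mix must leave Colleen indifferent between Y and X.
  Colleen's payoff from Y: p·0 + (1−p)·(-12) = 12p - 12
  Colleen's payoff from X: p·(-5) + (1−p)·(-2) = -3p - 2
  12p - 12 = -3p - 2  ⇒  15p = 10  ⇒  p = 2/3.
Colleen's mix must leave Rowan indifferent between X and Y.
  Rowan's expected payoff from X: q·(-11) + (1−q)·9 = -20q + 9
  Rowan's expected payoff from Y: q·0 + (1−q)·(-2) = 2q - 2
  -20q + 9 = 2q - 2  ⇒  -22q = -11  ⇒  q = 1/2.

p = 2/3, q = 1/2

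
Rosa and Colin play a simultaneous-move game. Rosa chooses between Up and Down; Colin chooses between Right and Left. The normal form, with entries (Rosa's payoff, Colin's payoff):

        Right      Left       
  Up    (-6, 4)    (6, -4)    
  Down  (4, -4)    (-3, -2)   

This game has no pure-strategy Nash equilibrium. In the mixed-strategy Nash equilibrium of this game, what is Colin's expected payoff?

Set Colin's expected payoff from Right equal to that from Left:
  Colin's payoff to Right: p·4 + (1−p)·(-4) = 8p - 4
  Colin's payoff to Left: p·(-4) + (1−p)·(-2) = -2p - 2
  8p - 4 = -2p - 2  ⇒  10p = 2  ⇒  p = 1/5.
At equilibrium Colin is indifferent across columns, so Colin's payoff equals the payoff from Right: (1/5)·4 + (4/5)·(-4) = -12/5.

-12/5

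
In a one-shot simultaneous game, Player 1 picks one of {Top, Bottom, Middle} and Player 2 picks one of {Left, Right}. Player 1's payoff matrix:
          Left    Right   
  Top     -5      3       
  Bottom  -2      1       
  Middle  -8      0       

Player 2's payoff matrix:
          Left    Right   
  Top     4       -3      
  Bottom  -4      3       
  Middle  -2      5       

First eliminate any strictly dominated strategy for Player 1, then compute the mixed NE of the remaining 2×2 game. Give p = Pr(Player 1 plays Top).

p = 1/2

Player 1's strategy Middle is strictly dominated by Top: -5 > -8 and 3 > 0. Eliminate Middle.
In a mixed equilibrium Player 2 is indifferent between Left and Right; this condition fixes p.
  Player 2's expected payoff from Left: p·4 + (1−p)·(-4) = 8p - 4
  Player 2's expected payoff from Right: p·(-3) + (1−p)·3 = -6p + 3
  8p - 4 = -6p + 3  ⇒  14p = 7  ⇒  p = 1/2.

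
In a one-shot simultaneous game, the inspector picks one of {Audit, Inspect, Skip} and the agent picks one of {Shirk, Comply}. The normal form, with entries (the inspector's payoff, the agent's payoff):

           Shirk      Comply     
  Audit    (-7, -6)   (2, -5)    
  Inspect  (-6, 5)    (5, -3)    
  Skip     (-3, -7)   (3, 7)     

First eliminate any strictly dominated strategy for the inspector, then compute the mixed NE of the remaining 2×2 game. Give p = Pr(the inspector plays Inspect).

The inspector's strategy Audit is strictly dominated by Inspect: -6 > -7 and 5 > 2. Eliminate Audit.
In a mixed equilibrium the agent is indifferent between Shirk and Comply; this condition fixes p.
  the agent's payoff to Shirk: p·5 + (1−p)·(-7) = 12p - 7
  the agent's payoff to Comply: p·(-3) + (1−p)·7 = -10p + 7
  12p - 7 = -10p + 7  ⇒  22p = 14  ⇒  p = 7/11.

p = 7/11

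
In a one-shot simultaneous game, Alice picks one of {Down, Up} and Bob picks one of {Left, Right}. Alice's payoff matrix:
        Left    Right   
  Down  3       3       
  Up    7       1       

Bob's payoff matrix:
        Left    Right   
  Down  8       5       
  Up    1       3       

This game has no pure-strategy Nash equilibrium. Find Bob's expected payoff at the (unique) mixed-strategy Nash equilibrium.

19/5

Bob's indifference between Left and Right determines Alice's mixing probability p:
  Bob's payoff to Left: p·8 + (1−p)·1 = 7p + 1
  Bob's payoff to Right: p·5 + (1−p)·3 = 2p + 3
  7p + 1 = 2p + 3  ⇒  5p = 2  ⇒  p = 2/5.
At equilibrium Bob is indifferent across columns, so Bob's payoff equals the payoff from Left: (2/5)·8 + (3/5)·1 = 19/5.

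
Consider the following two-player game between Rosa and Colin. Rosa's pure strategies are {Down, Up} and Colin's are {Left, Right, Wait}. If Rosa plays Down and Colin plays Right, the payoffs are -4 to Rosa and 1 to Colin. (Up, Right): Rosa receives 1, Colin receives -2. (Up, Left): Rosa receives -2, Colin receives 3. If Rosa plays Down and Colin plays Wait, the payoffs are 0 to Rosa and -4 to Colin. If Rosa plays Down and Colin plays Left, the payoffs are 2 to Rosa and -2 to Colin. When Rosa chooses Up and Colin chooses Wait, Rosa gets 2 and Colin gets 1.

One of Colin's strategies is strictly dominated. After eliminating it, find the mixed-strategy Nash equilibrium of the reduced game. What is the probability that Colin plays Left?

Colin's strategy Wait is strictly dominated by Left: -2 > -4 and 3 > 1. Eliminate Wait.
In a mixed equilibrium Rosa is indifferent between Down and Up; this condition fixes q.
  Rosa's payoff to Down: q·2 + (1−q)·(-4) = 6q - 4
  Rosa's payoff to Up: q·(-2) + (1−q)·1 = -3q + 1
  6q - 4 = -3q + 1  ⇒  9q = 5  ⇒  q = 5/9.

q = 5/9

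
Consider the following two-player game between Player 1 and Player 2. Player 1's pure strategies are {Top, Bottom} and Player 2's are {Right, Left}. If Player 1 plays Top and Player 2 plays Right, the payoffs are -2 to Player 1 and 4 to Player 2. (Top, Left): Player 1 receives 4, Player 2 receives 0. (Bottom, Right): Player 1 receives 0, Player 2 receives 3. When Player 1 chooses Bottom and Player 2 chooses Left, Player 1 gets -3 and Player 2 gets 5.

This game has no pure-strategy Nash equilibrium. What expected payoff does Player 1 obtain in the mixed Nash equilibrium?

Player 2's mix must leave Player 1 indifferent between Top and Bottom.
  Player 1's expected payoff from Top: q·(-2) + (1−q)·4 = -6q + 4
  Player 1's expected payoff from Bottom: q·0 + (1−q)·(-3) = 3q - 3
  -6q + 4 = 3q - 3  ⇒  -9q = -7  ⇒  q = 7/9.
At equilibrium Player 1 is indifferent across rows, so Player 1's payoff equals the payoff from Top: (7/9)·(-2) + (2/9)·4 = -2/3.

-2/3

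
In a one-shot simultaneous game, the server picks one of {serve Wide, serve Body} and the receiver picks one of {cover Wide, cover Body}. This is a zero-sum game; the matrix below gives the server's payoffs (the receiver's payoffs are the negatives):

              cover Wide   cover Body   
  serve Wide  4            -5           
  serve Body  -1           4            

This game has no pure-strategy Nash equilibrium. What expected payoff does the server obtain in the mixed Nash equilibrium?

11/14

Set the server's expected payoff from serve Wide equal to that from serve Body:
  the server's payoff to serve Wide: q·4 + (1−q)·(-5) = 9q - 5
  the server's payoff to serve Body: q·(-1) + (1−q)·4 = -5q + 4
  9q - 5 = -5q + 4  ⇒  14q = 9  ⇒  q = 9/14.
At equilibrium the server is indifferent across rows, so the server's payoff equals the payoff from serve Wide: (9/14)·4 + (5/14)·(-5) = 11/14.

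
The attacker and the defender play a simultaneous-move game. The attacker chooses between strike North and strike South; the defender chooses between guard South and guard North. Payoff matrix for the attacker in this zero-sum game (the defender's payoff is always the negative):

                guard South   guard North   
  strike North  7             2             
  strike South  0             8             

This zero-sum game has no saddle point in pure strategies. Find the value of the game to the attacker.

The attacker's indifference between strike North and strike South determines the defender's mixing probability q:
  the attacker's expected payoff from strike North: q·7 + (1−q)·2 = 5q + 2
  the attacker's expected payoff from strike South: q·0 + (1−q)·8 = -8q + 8
  5q + 2 = -8q + 8  ⇒  13q = 6  ⇒  q = 6/13.
The value is the attacker's expected payoff against this mix (using strike North): (6/13)·7 + (7/13)·2 = 56/13.

v = 56/13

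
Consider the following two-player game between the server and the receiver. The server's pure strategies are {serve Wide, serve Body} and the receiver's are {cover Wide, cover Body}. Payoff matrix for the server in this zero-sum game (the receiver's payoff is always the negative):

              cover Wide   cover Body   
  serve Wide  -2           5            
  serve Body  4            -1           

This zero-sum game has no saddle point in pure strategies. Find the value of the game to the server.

In a mixed equilibrium the server is indifferent between serve Wide and serve Body; this condition fixes q.
  the server's expected payoff from serve Wide: q·(-2) + (1−q)·5 = -7q + 5
  the server's expected payoff from serve Body: q·4 + (1−q)·(-1) = 5q - 1
  -7q + 5 = 5q - 1  ⇒  -12q = -6  ⇒  q = 1/2.
The value is the server's expected payoff against this mix (using serve Wide): (1/2)·(-2) + (1/2)·5 = 3/2.

v = 3/2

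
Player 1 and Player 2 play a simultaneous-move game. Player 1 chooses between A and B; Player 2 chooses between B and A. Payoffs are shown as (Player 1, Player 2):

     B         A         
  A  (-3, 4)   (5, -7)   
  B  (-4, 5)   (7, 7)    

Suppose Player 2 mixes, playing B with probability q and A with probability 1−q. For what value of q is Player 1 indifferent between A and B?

q = 2/3

In a mixed equilibrium Player 1 is indifferent between A and B; this condition fixes q.
  Player 1's payoff from A: q·(-3) + (1−q)·5 = -8q + 5
  Player 1's payoff from B: q·(-4) + (1−q)·7 = -11q + 7
  -8q + 5 = -11q + 7  ⇒  3q = 2  ⇒  q = 2/3.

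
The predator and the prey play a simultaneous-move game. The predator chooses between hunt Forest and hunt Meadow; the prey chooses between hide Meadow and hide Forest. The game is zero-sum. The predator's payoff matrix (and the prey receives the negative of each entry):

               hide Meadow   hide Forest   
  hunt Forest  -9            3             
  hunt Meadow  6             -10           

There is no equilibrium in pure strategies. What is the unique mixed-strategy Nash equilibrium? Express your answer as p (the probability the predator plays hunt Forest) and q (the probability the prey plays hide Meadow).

The prey's indifference between hide Meadow and hide Forest determines the predator's mixing probability p:
  the prey's expected payoff from hide Meadow: p·9 + (1−p)·(-6) = 15p - 6
  the prey's expected payoff from hide Forest: p·(-3) + (1−p)·10 = -13p + 10
  15p - 6 = -13p + 10  ⇒  28p = 16  ⇒  p = 4/7.
Set the predator's expected payoff from hunt Forest equal to that from hunt Meadow:
  the predator's payoff from hunt Forest: q·(-9) + (1−q)·3 = -12q + 3
  the predator's payoff from hunt Meadow: q·6 + (1−q)·(-10) = 16q - 10
  -12q + 3 = 16q - 10  ⇒  -28q = -13  ⇒  q = 13/28.

p = 4/7, q = 13/28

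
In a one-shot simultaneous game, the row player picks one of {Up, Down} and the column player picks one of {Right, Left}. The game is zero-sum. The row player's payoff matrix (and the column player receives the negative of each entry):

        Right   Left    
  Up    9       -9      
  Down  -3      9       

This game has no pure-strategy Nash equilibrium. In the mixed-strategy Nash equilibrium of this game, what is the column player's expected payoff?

In a mixed equilibrium the column player is indifferent between Right and Left; this condition fixes p.
  the column player's expected payoff from Right: p·(-9) + (1−p)·3 = -12p + 3
  the column player's expected payoff from Left: p·9 + (1−p)·(-9) = 18p - 9
  -12p + 3 = 18p - 9  ⇒  -30p = -12  ⇒  p = 2/5.
At equilibrium the column player is indifferent across columns, so the column player's payoff equals the payoff from Right: (2/5)·(-9) + (3/5)·3 = -9/5.

-9/5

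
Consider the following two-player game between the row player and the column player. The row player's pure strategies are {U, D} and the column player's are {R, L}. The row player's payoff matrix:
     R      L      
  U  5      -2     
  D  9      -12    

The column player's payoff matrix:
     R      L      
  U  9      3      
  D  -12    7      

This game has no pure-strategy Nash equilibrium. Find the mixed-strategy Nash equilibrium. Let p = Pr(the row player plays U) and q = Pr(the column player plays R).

In a mixed equilibrium the column player is indifferent between R and L; this condition fixes p.
  the column player's payoff to R: p·9 + (1−p)·(-12) = 21p - 12
  the column player's payoff to L: p·3 + (1−p)·7 = -4p + 7
  21p - 12 = -4p + 7  ⇒  25p = 19  ⇒  p = 19/25.
For the row player to be willing to mix, the row player must be indifferent between U and D, which pins down the column player's mix.
  the row player's expected payoff from U: q·5 + (1−q)·(-2) = 7q - 2
  the row player's expected payoff from D: q·9 + (1−q)·(-12) = 21q - 12
  7q - 2 = 21q - 12  ⇒  -14q = -10  ⇒  q = 5/7.

p = 19/25, q = 5/7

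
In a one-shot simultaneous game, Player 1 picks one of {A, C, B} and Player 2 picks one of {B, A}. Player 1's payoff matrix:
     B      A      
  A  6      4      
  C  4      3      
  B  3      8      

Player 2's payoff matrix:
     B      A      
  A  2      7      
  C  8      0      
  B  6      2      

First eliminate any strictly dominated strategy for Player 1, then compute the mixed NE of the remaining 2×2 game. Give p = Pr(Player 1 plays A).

Player 1's strategy C is strictly dominated by A: 6 > 4 and 4 > 3. Eliminate C.
In a mixed equilibrium Player 2 is indifferent between B and A; this condition fixes p.
  Player 2's payoff to B: p·2 + (1−p)·6 = -4p + 6
  Player 2's payoff to A: p·7 + (1−p)·2 = 5p + 2
  -4p + 6 = 5p + 2  ⇒  -9p = -4  ⇒  p = 4/9.

p = 4/9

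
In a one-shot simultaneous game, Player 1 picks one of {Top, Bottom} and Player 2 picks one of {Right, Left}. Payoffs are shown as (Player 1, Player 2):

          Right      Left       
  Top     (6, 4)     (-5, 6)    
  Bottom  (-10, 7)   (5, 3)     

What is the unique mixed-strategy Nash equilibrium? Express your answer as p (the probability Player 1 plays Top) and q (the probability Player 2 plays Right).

For Player 2 to be willing to mix, Player 2 must be indifferent between Right and Left, which pins down Player 1's mix.
  Player 2's payoff from Right: p·4 + (1−p)·7 = -3p + 7
  Player 2's payoff from Left: p·6 + (1−p)·3 = 3p + 3
  -3p + 7 = 3p + 3  ⇒  -6p = -4  ⇒  p = 2/3.
For Player 1 to be willing to mix, Player 1 must be indifferent between Top and Bottom, which pins down Player 2's mix.
  Player 1's payoff to Top: q·6 + (1−q)·(-5) = 11q - 5
  Player 1's payoff to Bottom: q·(-10) + (1−q)·5 = -15q + 5
  11q - 5 = -15q + 5  ⇒  26q = 10  ⇒  q = 5/13.

p = 2/3, q = 5/13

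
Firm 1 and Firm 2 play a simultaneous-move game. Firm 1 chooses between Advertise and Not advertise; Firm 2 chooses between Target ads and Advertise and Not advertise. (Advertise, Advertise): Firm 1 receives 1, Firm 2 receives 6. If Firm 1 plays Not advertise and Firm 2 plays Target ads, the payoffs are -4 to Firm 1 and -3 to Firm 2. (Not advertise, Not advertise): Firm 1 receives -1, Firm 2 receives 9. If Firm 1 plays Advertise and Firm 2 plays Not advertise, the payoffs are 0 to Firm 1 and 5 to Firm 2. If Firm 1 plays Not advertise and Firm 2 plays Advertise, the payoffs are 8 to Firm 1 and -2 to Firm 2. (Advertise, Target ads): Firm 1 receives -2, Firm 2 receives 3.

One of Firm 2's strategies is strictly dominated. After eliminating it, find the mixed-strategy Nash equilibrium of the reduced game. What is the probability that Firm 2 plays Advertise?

q = 1/8

Firm 2's strategy Target ads is strictly dominated by Advertise: 6 > 3 and -2 > -3. Eliminate Target ads.
In a mixed equilibrium Firm 1 is indifferent between Advertise and Not advertise; this condition fixes q.
  Firm 1's payoff from Advertise: q·1 + (1−q)·0 = q
  Firm 1's payoff from Not advertise: q·8 + (1−q)·(-1) = 9q - 1
  q = 9q - 1  ⇒  -8q = -1  ⇒  q = 1/8.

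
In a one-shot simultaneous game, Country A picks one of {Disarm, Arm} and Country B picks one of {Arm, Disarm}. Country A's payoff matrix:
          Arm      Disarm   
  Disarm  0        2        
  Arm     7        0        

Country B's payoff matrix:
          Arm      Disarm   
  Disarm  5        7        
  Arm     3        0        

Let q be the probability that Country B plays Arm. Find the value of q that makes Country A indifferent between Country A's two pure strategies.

q = 2/9

For Country A to be willing to mix, Country A must be indifferent between Disarm and Arm, which pins down Country B's mix.
  Country A's payoff to Disarm: q·0 + (1−q)·2 = -2q + 2
  Country A's payoff to Arm: q·7 + (1−q)·0 = 7q
  -2q + 2 = 7q  ⇒  -9q = -2  ⇒  q = 2/9.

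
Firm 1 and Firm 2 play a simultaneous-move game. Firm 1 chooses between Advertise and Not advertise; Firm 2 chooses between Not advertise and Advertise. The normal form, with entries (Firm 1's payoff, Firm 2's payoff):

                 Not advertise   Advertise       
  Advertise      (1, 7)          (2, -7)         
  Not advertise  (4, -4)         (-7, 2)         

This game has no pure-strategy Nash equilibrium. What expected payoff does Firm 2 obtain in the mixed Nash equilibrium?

Firm 2's indifference between Not advertise and Advertise determines Firm 1's mixing probability p:
  Firm 2's expected payoff from Not advertise: p·7 + (1−p)·(-4) = 11p - 4
  Firm 2's expected payoff from Advertise: p·(-7) + (1−p)·2 = -9p + 2
  11p - 4 = -9p + 2  ⇒  20p = 6  ⇒  p = 3/10.
At equilibrium Firm 2 is indifferent across columns, so Firm 2's payoff equals the payoff from Not advertise: (3/10)·7 + (7/10)·(-4) = -7/10.

-7/10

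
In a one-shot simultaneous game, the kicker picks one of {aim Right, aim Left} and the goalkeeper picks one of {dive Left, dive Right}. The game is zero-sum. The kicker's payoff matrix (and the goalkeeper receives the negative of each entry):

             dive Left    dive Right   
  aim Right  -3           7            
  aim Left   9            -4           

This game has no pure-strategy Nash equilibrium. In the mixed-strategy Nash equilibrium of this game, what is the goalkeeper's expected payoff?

The goalkeeper's indifference between dive Left and dive Right determines the kicker's mixing probability p:
  the goalkeeper's expected payoff from dive Left: p·3 + (1−p)·(-9) = 12p - 9
  the goalkeeper's expected payoff from dive Right: p·(-7) + (1−p)·4 = -11p + 4
  12p - 9 = -11p + 4  ⇒  23p = 13  ⇒  p = 13/23.
At equilibrium the goalkeeper is indifferent across columns, so the goalkeeper's payoff equals the payoff from dive Left: (13/23)·3 + (10/23)·(-9) = -51/23.

-51/23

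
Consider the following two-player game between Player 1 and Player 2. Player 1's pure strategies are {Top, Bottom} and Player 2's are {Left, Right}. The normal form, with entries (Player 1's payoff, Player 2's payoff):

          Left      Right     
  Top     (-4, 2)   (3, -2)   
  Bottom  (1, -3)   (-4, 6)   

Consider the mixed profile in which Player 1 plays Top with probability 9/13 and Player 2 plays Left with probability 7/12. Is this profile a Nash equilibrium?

Yes

Check Player 2's indifference given Player 1's mix p = 9/13:
  payoff from Left = 6/13; payoff from Right = 6/13 — equal.
Check Player 1's indifference given Player 2's mix q = 7/12:
  payoff from Top = -13/12; payoff from Bottom = -13/12 — equal.
Both players are indifferent, so neither can profitably deviate.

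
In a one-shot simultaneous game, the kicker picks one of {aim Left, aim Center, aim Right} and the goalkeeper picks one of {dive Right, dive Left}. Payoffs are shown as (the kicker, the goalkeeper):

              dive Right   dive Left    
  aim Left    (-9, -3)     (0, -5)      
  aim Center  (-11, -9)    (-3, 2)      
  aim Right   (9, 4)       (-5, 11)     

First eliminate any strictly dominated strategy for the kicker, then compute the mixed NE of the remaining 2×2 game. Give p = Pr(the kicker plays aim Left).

The kicker's strategy aim Center is strictly dominated by aim Left: -9 > -11 and 0 > -3. Eliminate aim Center.
The goalkeeper's indifference between dive Right and dive Left determines the kicker's mixing probability p:
  the goalkeeper's expected payoff from dive Right: p·(-3) + (1−p)·4 = -7p + 4
  the goalkeeper's expected payoff from dive Left: p·(-5) + (1−p)·11 = -16p + 11
  -7p + 4 = -16p + 11  ⇒  9p = 7  ⇒  p = 7/9.

p = 7/9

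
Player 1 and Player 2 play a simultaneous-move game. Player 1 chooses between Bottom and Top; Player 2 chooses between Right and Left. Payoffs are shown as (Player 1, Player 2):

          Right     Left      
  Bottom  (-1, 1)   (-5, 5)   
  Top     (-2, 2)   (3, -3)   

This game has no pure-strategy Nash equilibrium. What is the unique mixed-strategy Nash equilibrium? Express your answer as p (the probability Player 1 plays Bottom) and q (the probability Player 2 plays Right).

Player 2's indifference between Right and Left determines Player 1's mixing probability p:
  Player 2's payoff to Right: p·1 + (1−p)·2 = -p + 2
  Player 2's payoff to Left: p·5 + (1−p)·(-3) = 8p - 3
  -p + 2 = 8p - 3  ⇒  -9p = -5  ⇒  p = 5/9.
For Player 1 to be willing to mix, Player 1 must be indifferent between Bottom and Top, which pins down Player 2's mix.
  Player 1's expected payoff from Bottom: q·(-1) + (1−q)·(-5) = 4q - 5
  Player 1's expected payoff from Top: q·(-2) + (1−q)·3 = -5q + 3
  4q - 5 = -5q + 3  ⇒  9q = 8  ⇒  q = 8/9.

p = 5/9, q = 8/9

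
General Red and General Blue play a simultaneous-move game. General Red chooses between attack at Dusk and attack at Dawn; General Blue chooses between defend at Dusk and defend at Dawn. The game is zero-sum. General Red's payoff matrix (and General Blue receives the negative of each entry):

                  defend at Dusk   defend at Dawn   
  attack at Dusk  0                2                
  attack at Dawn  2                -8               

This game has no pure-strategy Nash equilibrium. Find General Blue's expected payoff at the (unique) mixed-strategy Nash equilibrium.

Set General Blue's expected payoff from defend at Dusk equal to that from defend at Dawn:
  General Blue's payoff to defend at Dusk: p·0 + (1−p)·(-2) = 2p - 2
  General Blue's payoff to defend at Dawn: p·(-2) + (1−p)·8 = -10p + 8
  2p - 2 = -10p + 8  ⇒  12p = 10  ⇒  p = 5/6.
At equilibrium General Blue is indifferent across columns, so General Blue's payoff equals the payoff from defend at Dusk: (5/6)·0 + (1/6)·(-2) = -1/3.

-1/3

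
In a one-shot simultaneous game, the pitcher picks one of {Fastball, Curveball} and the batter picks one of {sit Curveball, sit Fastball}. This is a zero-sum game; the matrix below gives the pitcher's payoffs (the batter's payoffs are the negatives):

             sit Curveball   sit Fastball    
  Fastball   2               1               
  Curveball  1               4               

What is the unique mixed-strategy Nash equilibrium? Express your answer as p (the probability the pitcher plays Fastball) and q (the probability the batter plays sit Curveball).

In a mixed equilibrium the batter is indifferent between sit Curveball and sit Fastball; this condition fixes p.
  the batter's payoff to sit Curveball: p·(-2) + (1−p)·(-1) = -p - 1
  the batter's payoff to sit Fastball: p·(-1) + (1−p)·(-4) = 3p - 4
  -p - 1 = 3p - 4  ⇒  -4p = -3  ⇒  p = 3/4.
For the pitcher to be willing to mix, the pitcher must be indifferent between Fastball and Curveball, which pins down the batter's mix.
  the pitcher's payoff from Fastball: q·2 + (1−q)·1 = q + 1
  the pitcher's payoff from Curveball: q·1 + (1−q)·4 = -3q + 4
  q + 1 = -3q + 4  ⇒  4q = 3  ⇒  q = 3/4.

p = 3/4, q = 3/4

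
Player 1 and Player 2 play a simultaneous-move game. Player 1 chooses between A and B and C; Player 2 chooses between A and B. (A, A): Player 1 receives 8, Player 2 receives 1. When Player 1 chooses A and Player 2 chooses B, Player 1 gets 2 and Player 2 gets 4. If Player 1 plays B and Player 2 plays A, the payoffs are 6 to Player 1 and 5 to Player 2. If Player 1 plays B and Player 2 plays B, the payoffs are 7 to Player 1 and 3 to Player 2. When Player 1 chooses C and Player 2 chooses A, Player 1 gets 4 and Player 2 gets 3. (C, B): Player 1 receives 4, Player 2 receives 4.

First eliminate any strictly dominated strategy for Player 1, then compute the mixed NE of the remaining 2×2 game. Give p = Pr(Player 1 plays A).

Player 1's strategy C is strictly dominated by B: 6 > 4 and 7 > 4. Eliminate C.
For Player 2 to be willing to mix, Player 2 must be indifferent between A and B, which pins down Player 1's mix.
  Player 2's payoff from A: p·1 + (1−p)·5 = -4p + 5
  Player 2's payoff from B: p·4 + (1−p)·3 = p + 3
  -4p + 5 = p + 3  ⇒  -5p = -2  ⇒  p = 2/5.

p = 2/5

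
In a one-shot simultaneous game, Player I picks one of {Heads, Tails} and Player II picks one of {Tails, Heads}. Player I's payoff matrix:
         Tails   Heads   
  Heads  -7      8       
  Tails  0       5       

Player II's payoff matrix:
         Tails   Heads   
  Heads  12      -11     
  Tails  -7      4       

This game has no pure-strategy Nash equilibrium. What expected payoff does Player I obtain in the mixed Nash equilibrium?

In a mixed equilibrium Player I is indifferent between Heads and Tails; this condition fixes q.
  Player I's payoff to Heads: q·(-7) + (1−q)·8 = -15q + 8
  Player I's payoff to Tails: q·0 + (1−q)·5 = -5q + 5
  -15q + 8 = -5q + 5  ⇒  -10q = -3  ⇒  q = 3/10.
At equilibrium Player I is indifferent across rows, so Player I's payoff equals the payoff from Heads: (3/10)·(-7) + (7/10)·8 = 7/2.

7/2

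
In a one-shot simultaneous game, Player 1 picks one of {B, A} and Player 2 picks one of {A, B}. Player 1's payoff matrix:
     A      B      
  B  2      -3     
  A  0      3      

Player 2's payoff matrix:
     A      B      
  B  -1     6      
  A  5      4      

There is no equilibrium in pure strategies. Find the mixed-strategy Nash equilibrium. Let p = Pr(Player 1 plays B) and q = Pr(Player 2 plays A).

Player 1's mix must leave Player 2 indifferent between A and B.
  Player 2's expected payoff from A: p·(-1) + (1−p)·5 = -6p + 5
  Player 2's expected payoff from B: p·6 + (1−p)·4 = 2p + 4
  -6p + 5 = 2p + 4  ⇒  -8p = -1  ⇒  p = 1/8.
Player 2's mix must leave Player 1 indifferent between B and A.
  Player 1's payoff from B: q·2 + (1−q)·(-3) = 5q - 3
  Player 1's payoff from A: q·0 + (1−q)·3 = -3q + 3
  5q - 3 = -3q + 3  ⇒  8q = 6  ⇒  q = 3/4.

p = 1/8, q = 3/4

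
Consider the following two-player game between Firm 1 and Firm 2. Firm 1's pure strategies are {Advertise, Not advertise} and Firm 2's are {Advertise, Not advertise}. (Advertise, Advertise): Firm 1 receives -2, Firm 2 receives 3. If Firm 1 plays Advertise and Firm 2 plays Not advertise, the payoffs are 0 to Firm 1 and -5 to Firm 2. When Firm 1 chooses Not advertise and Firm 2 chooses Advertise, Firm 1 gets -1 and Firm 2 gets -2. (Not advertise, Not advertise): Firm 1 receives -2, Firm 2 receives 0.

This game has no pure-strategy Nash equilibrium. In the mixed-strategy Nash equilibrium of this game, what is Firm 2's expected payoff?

For Firm 2 to be willing to mix, Firm 2 must be indifferent between Advertise and Not advertise, which pins down Firm 1's mix.
  Firm 2's expected payoff from Advertise: p·3 + (1−p)·(-2) = 5p - 2
  Firm 2's expected payoff from Not advertise: p·(-5) + (1−p)·0 = -5p
  5p - 2 = -5p  ⇒  10p = 2  ⇒  p = 1/5.
At equilibrium Firm 2 is indifferent across columns, so Firm 2's payoff equals the payoff from Advertise: (1/5)·3 + (4/5)·(-2) = -1.

-1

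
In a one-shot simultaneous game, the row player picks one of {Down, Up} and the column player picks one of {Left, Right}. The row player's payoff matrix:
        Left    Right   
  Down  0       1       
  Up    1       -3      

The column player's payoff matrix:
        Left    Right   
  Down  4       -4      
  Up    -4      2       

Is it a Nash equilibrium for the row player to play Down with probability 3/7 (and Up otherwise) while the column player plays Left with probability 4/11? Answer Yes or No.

No

Given the column player's mix q = 4/11, the row player's payoff from Down is 7/11 but from Up is -17/11. The row player strictly prefers Down, so the row player would not mix.
So the proposed profile is not a Nash equilibrium.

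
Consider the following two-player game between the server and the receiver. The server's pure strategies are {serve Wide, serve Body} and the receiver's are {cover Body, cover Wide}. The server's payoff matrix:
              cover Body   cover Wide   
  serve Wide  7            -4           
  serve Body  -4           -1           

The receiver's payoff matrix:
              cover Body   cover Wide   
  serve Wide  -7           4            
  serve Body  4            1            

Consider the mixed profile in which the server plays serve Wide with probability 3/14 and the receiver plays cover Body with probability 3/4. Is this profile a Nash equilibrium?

Given the receiver's mix q = 3/4, the server's payoff from serve Wide is 17/4 but from serve Body is -13/4. The server strictly prefers serve Wide, so the server would not mix.
So the proposed profile is not a Nash equilibrium.

No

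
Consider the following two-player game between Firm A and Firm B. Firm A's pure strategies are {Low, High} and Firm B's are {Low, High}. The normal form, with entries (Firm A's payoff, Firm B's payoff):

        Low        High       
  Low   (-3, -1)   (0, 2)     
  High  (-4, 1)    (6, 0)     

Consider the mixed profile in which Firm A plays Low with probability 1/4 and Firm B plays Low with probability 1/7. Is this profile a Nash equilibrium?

Given Firm B's mix q = 1/7, Firm A's payoff from Low is -3/7 but from High is 32/7. Firm A strictly prefers High, so Firm A would not mix.
So the proposed profile is not a Nash equilibrium.

No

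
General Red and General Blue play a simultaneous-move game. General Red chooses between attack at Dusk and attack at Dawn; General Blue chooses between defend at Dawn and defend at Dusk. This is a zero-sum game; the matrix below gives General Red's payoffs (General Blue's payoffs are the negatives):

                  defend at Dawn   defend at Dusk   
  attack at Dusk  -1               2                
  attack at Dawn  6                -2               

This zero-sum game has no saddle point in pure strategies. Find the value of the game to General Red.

General Blue's mix must leave General Red indifferent between attack at Dusk and attack at Dawn.
  General Red's expected payoff from attack at Dusk: q·(-1) + (1−q)·2 = -3q + 2
  General Red's expected payoff from attack at Dawn: q·6 + (1−q)·(-2) = 8q - 2
  -3q + 2 = 8q - 2  ⇒  -11q = -4  ⇒  q = 4/11.
The value is General Red's expected payoff against this mix (using attack at Dusk): (4/11)·(-1) + (7/11)·2 = 10/11.

v = 10/11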